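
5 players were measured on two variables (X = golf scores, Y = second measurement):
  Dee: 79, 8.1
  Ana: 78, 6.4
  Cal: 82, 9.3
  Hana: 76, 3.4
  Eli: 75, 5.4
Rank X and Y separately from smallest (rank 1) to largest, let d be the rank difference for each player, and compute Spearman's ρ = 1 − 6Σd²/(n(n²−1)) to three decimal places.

0.900

Ranks of variable 1: 4, 3, 5, 2, 1
Ranks of variable 2: 4, 3, 5, 1, 2
d = r₁ − r₂: 0, 0, 0, 1, -1
d²: 0, 0, 0, 1, 1; Σd² = 2
ρ = 1 − 6·2/(5·24) = 1 − 12/120 = 0.900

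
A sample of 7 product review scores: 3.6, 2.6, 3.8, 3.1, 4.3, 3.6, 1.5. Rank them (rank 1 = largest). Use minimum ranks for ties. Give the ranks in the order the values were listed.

Sorted (descending): 4.3, 3.8, 3.6, 3.6, 3.1, 2.6, 1.5
The 2 values of 3.6 occupy positions 3–4 → each gets rank 3.

3, 6, 2, 5, 1, 3, 7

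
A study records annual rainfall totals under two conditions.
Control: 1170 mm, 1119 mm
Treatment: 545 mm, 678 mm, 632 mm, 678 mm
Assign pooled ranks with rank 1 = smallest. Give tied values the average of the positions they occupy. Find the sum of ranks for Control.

Sorted (ascending): 545, 632, 678, 678, 1119, 1170
The 2 values of 678 occupy positions 3–4 → average rank (3+4)/2 = 3.5.
Control values → pooled ranks: 1170→6, 1119→5
Rank sum = 6 + 5 = 11

11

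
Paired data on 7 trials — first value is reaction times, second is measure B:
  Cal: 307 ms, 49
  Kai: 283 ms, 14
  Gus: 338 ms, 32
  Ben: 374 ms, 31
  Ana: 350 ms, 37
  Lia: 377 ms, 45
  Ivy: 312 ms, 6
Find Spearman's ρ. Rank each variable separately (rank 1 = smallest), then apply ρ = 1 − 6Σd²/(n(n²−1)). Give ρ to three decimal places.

0.286

Ranks of variable 1: 2, 1, 4, 6, 5, 7, 3
Ranks of variable 2: 7, 2, 4, 3, 5, 6, 1
d = r₁ − r₂: -5, -1, 0, 3, 0, 1, 2
d²: 25, 1, 0, 9, 0, 1, 4; Σd² = 40
ρ = 1 − 6·40/(7·48) = 1 − 240/336 = 0.286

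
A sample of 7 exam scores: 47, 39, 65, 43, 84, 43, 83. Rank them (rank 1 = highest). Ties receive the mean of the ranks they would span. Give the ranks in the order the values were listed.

4, 7, 3, 5.5, 1, 5.5, 2

Sorted (descending): 84, 83, 65, 47, 43, 43, 39
The 2 values of 43 occupy positions 5–6 → average rank (5+6)/2 = 5.5.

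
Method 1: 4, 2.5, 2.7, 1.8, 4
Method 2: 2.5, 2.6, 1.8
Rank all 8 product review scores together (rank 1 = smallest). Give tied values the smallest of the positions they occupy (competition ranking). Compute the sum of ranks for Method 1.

Sorted (ascending): 1.8, 1.8, 2.5, 2.5, 2.6, 2.7, 4, 4
The 2 values of 1.8 occupy positions 1–2 → each gets rank 1.
The 2 values of 2.5 occupy positions 3–4 → each gets rank 3.
The 2 values of 4 occupy positions 7–8 → each gets rank 7.
Method 1 values → pooled ranks: 4→7, 2.5→3, 2.7→6, 1.8→1, 4→7
Rank sum = 7 + 3 + 6 + 1 + 7 = 24

24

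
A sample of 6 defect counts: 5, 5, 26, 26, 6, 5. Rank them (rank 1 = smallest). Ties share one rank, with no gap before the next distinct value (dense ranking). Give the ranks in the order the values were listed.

1, 1, 3, 3, 2, 1

Sorted (ascending): 5, 5, 5, 6, 26, 26
The 3 values of 5 share dense rank 1.
The 2 values of 26 share dense rank 3.
Remaining distinct values take the next consecutive integers.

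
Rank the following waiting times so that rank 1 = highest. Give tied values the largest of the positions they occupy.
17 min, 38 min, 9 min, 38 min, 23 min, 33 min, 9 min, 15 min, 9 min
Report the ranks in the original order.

Sorted (descending): 38, 38, 33, 23, 17, 15, 9, 9, 9
The 2 values of 38 occupy positions 1–2 → each gets rank 2.
The 3 values of 9 occupy positions 7–9 → each gets rank 9.

5, 2, 9, 2, 4, 3, 9, 6, 9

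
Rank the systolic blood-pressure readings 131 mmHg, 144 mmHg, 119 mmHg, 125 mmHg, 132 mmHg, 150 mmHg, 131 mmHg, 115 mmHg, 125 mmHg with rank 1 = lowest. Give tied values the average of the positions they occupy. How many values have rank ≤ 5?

Sorted (ascending): 115, 119, 125, 125, 131, 131, 132, 144, 150
The 2 values of 125 occupy positions 3–4 → average rank (3+4)/2 = 3.5.
The 2 values of 131 occupy positions 5–6 → average rank (5+6)/2 = 5.5.
Ranks ≤ 5: {1, 2, 3.5, 3.5} → 4 values.

4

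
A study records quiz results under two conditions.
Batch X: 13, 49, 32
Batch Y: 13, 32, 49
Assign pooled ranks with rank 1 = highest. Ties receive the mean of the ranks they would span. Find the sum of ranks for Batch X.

Sorted (descending): 49, 49, 32, 32, 13, 13
The 2 values of 49 occupy positions 1–2 → average rank (1+2)/2 = 1.5.
The 2 values of 32 occupy positions 3–4 → average rank (3+4)/2 = 3.5.
The 2 values of 13 occupy positions 5–6 → average rank (5+6)/2 = 5.5.
Batch X values → pooled ranks: 13→5.5, 49→1.5, 32→3.5
Rank sum = 5.5 + 1.5 + 3.5 = 10.5

10.5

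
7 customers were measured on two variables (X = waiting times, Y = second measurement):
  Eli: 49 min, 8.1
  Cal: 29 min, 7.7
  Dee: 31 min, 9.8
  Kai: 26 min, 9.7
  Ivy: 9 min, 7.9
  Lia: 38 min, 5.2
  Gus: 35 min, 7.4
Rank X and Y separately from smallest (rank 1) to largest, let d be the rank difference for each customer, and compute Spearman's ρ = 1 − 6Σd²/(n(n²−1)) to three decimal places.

-0.286

Ranks of variable 1: 7, 3, 4, 2, 1, 6, 5
Ranks of variable 2: 5, 3, 7, 6, 4, 1, 2
d = r₁ − r₂: 2, 0, -3, -4, -3, 5, 3
d²: 4, 0, 9, 16, 9, 25, 9; Σd² = 72
ρ = 1 − 6·72/(7·48) = 1 − 432/336 = -0.286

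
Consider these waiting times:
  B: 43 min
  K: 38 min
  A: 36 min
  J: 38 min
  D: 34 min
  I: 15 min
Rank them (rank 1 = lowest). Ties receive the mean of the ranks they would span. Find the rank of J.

Sorted (ascending): 15, 34, 36, 38, 38, 43
The 2 values of 38 occupy positions 4–5 → average rank (4+5)/2 = 4.5.
J has value 38 min → rank 4.5.

4.5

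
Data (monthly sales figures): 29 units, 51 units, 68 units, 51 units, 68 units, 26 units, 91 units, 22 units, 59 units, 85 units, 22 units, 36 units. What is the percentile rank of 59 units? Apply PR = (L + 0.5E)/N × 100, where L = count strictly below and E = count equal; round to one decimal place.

62.5

N = 12.
Strictly below 59: 7. Equal to 59: 1.
PR = (7 + 0.5·1)/12 × 100 = 62.5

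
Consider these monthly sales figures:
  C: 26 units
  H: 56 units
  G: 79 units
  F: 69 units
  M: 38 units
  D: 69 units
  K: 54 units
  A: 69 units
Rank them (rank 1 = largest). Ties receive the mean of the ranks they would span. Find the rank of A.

Sorted (descending): 79, 69, 69, 69, 56, 54, 38, 26
The 3 values of 69 occupy positions 2–4 → average rank 3.
A has value 69 units → rank 3.

3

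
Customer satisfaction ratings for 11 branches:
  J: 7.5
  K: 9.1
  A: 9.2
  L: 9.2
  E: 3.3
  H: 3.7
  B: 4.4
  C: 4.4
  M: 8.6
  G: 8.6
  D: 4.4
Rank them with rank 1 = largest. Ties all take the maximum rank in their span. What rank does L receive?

Sorted (descending): 9.2, 9.2, 9.1, 8.6, 8.6, 7.5, 4.4, 4.4, 4.4, 3.7, 3.3
The 2 values of 9.2 occupy positions 1–2 → each gets rank 2.
The 2 values of 8.6 occupy positions 4–5 → each gets rank 5.
The 3 values of 4.4 occupy positions 7–9 → each gets rank 9.
L has value 9.2 → rank 2.

2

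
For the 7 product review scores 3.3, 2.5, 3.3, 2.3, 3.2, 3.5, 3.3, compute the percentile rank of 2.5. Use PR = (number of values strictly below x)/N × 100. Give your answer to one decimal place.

14.3

N = 7.
Strictly below 2.5: 1. Equal to 2.5: 1.
PR = 1/7 × 100 = 14.3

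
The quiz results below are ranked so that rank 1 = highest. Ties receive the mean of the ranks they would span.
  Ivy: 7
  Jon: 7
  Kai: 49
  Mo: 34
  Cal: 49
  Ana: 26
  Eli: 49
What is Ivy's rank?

6.5

Sorted (descending): 49, 49, 49, 34, 26, 7, 7
The 3 values of 49 occupy positions 1–3 → average rank 2.
The 2 values of 7 occupy positions 6–7 → average rank (6+7)/2 = 6.5.
Ivy has value 7 → rank 6.5.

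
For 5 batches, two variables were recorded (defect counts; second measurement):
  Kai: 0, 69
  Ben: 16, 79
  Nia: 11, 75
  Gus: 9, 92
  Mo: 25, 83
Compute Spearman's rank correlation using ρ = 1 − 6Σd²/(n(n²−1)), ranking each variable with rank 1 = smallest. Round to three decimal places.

Ranks of variable 1: 1, 4, 3, 2, 5
Ranks of variable 2: 1, 3, 2, 5, 4
d = r₁ − r₂: 0, 1, 1, -3, 1
d²: 0, 1, 1, 9, 1; Σd² = 12
ρ = 1 − 6·12/(5·24) = 1 − 72/120 = 0.400

0.400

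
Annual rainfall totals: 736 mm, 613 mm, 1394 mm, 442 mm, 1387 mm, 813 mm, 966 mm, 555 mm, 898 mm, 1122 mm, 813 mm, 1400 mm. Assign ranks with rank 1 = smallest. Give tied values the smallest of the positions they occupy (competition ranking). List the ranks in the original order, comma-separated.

Sorted (ascending): 442, 555, 613, 736, 813, 813, 898, 966, 1122, 1387, 1394, 1400
The 2 values of 813 occupy positions 5–6 → each gets rank 5.

4, 3, 11, 1, 10, 5, 8, 2, 7, 9, 5, 12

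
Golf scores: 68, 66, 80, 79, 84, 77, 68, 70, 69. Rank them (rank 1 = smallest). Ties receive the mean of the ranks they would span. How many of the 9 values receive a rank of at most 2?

Sorted (ascending): 66, 68, 68, 69, 70, 77, 79, 80, 84
The 2 values of 68 occupy positions 2–3 → average rank (2+3)/2 = 2.5.
Ranks ≤ 2: {1} → 1 value.

1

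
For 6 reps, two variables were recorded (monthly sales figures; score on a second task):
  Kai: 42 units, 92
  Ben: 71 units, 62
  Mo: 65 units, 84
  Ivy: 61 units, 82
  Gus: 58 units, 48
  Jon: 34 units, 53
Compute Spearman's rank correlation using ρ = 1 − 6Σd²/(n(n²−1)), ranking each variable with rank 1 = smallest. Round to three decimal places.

0.143

Ranks of variable 1: 2, 6, 5, 4, 3, 1
Ranks of variable 2: 6, 3, 5, 4, 1, 2
d = r₁ − r₂: -4, 3, 0, 0, 2, -1
d²: 16, 9, 0, 0, 4, 1; Σd² = 30
ρ = 1 − 6·30/(6·35) = 1 − 180/210 = 0.143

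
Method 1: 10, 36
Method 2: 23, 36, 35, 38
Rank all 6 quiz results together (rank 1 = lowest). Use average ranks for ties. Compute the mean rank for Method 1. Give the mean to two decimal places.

Sorted (ascending): 10, 23, 35, 36, 36, 38
The 2 values of 36 occupy positions 4–5 → average rank (4+5)/2 = 4.5.
Method 1 values → pooled ranks: 10→1, 36→4.5
Mean rank = (1 + 4.5) / 2 = 2.75

2.75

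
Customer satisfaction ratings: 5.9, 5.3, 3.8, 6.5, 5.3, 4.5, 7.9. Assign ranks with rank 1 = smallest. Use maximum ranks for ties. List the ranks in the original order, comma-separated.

Sorted (ascending): 3.8, 4.5, 5.3, 5.3, 5.9, 6.5, 7.9
The 2 values of 5.3 occupy positions 3–4 → each gets rank 4.

5, 4, 1, 6, 4, 2, 7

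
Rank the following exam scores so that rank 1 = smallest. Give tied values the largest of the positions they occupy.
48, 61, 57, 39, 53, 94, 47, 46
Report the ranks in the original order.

Sorted (ascending): 39, 46, 47, 48, 53, 57, 61, 94
No ties — each value takes its position as its rank.

4, 7, 6, 1, 5, 8, 3, 2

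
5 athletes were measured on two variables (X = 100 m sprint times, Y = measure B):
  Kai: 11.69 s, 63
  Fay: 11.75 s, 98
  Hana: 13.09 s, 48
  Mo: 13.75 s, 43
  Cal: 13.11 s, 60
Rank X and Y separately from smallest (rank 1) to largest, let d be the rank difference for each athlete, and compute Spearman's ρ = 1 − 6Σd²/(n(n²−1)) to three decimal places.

Ranks of variable 1: 1, 2, 3, 5, 4
Ranks of variable 2: 4, 5, 2, 1, 3
d = r₁ − r₂: -3, -3, 1, 4, 1
d²: 9, 9, 1, 16, 1; Σd² = 36
ρ = 1 − 6·36/(5·24) = 1 − 216/120 = -0.800

-0.800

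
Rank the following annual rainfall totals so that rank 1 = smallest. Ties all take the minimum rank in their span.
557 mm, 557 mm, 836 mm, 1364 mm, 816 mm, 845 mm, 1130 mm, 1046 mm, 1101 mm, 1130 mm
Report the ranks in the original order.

1, 1, 4, 10, 3, 5, 8, 6, 7, 8

Sorted (ascending): 557, 557, 816, 836, 845, 1046, 1101, 1130, 1130, 1364
The 2 values of 557 occupy positions 1–2 → each gets rank 1.
The 2 values of 1130 occupy positions 8–9 → each gets rank 8.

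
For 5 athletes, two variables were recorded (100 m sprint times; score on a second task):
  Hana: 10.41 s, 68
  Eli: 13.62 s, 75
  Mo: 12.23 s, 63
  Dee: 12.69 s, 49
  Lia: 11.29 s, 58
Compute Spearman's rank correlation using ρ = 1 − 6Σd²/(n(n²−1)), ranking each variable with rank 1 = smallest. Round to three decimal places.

Ranks of variable 1: 1, 5, 3, 4, 2
Ranks of variable 2: 4, 5, 3, 1, 2
d = r₁ − r₂: -3, 0, 0, 3, 0
d²: 9, 0, 0, 9, 0; Σd² = 18
ρ = 1 − 6·18/(5·24) = 1 − 108/120 = 0.100

0.100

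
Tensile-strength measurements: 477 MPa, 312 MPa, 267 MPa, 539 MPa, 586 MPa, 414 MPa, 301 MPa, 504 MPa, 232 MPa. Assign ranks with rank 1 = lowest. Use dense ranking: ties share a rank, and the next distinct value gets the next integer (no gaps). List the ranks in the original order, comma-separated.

6, 4, 2, 8, 9, 5, 3, 7, 1

Sorted (ascending): 232, 267, 301, 312, 414, 477, 504, 539, 586
No ties — each value takes its position as its rank.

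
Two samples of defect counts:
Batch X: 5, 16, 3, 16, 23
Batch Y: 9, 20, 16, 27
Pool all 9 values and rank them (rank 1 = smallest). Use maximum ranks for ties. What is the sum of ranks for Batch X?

Sorted (ascending): 3, 5, 9, 16, 16, 16, 20, 23, 27
The 3 values of 16 occupy positions 4–6 → each gets rank 6.
Batch X values → pooled ranks: 5→2, 16→6, 3→1, 16→6, 23→8
Rank sum = 2 + 6 + 1 + 6 + 8 = 23

23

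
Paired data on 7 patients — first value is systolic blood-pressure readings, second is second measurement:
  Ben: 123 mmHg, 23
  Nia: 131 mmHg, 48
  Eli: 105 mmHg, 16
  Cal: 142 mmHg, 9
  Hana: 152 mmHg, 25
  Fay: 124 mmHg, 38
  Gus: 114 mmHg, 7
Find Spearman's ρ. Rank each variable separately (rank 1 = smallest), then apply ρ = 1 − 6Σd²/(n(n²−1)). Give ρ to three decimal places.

0.393

Ranks of variable 1: 3, 5, 1, 6, 7, 4, 2
Ranks of variable 2: 4, 7, 3, 2, 5, 6, 1
d = r₁ − r₂: -1, -2, -2, 4, 2, -2, 1
d²: 1, 4, 4, 16, 4, 4, 1; Σd² = 34
ρ = 1 − 6·34/(7·48) = 1 − 204/336 = 0.393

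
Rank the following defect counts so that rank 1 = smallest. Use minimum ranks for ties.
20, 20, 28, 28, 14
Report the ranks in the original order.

Sorted (ascending): 14, 20, 20, 28, 28
The 2 values of 20 occupy positions 2–3 → each gets rank 2.
The 2 values of 28 occupy positions 4–5 → each gets rank 4.

2, 2, 4, 4, 1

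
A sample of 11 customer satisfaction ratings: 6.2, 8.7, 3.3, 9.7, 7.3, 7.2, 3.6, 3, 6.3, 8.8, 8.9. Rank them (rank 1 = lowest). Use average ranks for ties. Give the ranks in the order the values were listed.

4, 8, 2, 11, 7, 6, 3, 1, 5, 9, 10

Sorted (ascending): 3, 3.3, 3.6, 6.2, 6.3, 7.2, 7.3, 8.7, 8.8, 8.9, 9.7
No ties — each value takes its position as its rank.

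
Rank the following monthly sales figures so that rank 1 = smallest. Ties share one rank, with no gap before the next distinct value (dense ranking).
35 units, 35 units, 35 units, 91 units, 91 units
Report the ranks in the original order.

1, 1, 1, 2, 2

Sorted (ascending): 35, 35, 35, 91, 91
The 3 values of 35 share dense rank 1.
The 2 values of 91 share dense rank 2.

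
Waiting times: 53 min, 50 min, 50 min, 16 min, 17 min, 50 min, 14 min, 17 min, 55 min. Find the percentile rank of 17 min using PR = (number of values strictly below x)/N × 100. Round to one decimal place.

22.2

N = 9.
Strictly below 17: 2. Equal to 17: 2.
PR = 2/9 × 100 = 22.2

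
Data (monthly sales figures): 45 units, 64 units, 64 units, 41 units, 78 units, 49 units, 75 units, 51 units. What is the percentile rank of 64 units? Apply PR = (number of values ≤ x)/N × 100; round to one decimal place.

75.0

N = 8.
Strictly below 64: 4. Equal to 64: 2.
PR = 6/8 × 100 = 75.0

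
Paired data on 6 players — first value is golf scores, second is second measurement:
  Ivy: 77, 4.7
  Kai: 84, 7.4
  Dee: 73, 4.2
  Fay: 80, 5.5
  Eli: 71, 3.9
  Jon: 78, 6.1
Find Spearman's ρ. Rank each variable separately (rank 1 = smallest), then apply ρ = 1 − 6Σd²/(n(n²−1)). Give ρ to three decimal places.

0.943

Ranks of variable 1: 3, 6, 2, 5, 1, 4
Ranks of variable 2: 3, 6, 2, 4, 1, 5
d = r₁ − r₂: 0, 0, 0, 1, 0, -1
d²: 0, 0, 0, 1, 0, 1; Σd² = 2
ρ = 1 − 6·2/(6·35) = 1 − 12/210 = 0.943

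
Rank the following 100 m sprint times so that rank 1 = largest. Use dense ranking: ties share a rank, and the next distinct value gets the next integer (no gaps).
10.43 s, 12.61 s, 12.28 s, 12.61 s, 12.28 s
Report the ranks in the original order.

3, 1, 2, 1, 2

Sorted (descending): 12.61, 12.61, 12.28, 12.28, 10.43
The 2 values of 12.61 share dense rank 1.
The 2 values of 12.28 share dense rank 2.
Remaining distinct values take the next consecutive integers.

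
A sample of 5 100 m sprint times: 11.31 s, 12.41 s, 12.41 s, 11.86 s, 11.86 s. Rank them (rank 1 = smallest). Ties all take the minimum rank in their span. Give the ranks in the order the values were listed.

Sorted (ascending): 11.31, 11.86, 11.86, 12.41, 12.41
The 2 values of 11.86 occupy positions 2–3 → each gets rank 2.
The 2 values of 12.41 occupy positions 4–5 → each gets rank 4.

1, 4, 4, 2, 2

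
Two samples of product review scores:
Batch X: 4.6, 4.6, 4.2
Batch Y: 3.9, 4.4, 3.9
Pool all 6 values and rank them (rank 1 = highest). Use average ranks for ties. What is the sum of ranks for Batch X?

Sorted (descending): 4.6, 4.6, 4.4, 4.2, 3.9, 3.9
The 2 values of 4.6 occupy positions 1–2 → average rank (1+2)/2 = 1.5.
The 2 values of 3.9 occupy positions 5–6 → average rank (5+6)/2 = 5.5.
Batch X values → pooled ranks: 4.6→1.5, 4.6→1.5, 4.2→4
Rank sum = 1.5 + 1.5 + 4 = 7

7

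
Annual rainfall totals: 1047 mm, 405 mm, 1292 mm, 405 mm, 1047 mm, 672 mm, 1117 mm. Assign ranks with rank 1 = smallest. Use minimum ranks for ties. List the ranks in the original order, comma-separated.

4, 1, 7, 1, 4, 3, 6

Sorted (ascending): 405, 405, 672, 1047, 1047, 1117, 1292
The 2 values of 405 occupy positions 1–2 → each gets rank 1.
The 2 values of 1047 occupy positions 4–5 → each gets rank 4.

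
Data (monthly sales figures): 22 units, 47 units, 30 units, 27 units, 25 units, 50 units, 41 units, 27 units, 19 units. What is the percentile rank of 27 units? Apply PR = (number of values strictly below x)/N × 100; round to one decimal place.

N = 9.
Strictly below 27: 3. Equal to 27: 2.
PR = 3/9 × 100 = 33.3

33.3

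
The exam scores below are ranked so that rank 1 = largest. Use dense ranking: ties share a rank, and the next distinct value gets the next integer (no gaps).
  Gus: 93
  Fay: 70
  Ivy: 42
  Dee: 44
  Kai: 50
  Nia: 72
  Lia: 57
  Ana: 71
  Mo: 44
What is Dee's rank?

7

Sorted (descending): 93, 72, 71, 70, 57, 50, 44, 44, 42
The 2 values of 44 share dense rank 7.
Remaining distinct values take the next consecutive integers.
Dee has value 44 → rank 7.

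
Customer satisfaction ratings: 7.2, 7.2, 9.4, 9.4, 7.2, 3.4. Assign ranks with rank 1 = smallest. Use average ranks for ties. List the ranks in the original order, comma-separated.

3, 3, 5.5, 5.5, 3, 1

Sorted (ascending): 3.4, 7.2, 7.2, 7.2, 9.4, 9.4
The 3 values of 7.2 occupy positions 2–4 → average rank 3.
The 2 values of 9.4 occupy positions 5–6 → average rank (5+6)/2 = 5.5.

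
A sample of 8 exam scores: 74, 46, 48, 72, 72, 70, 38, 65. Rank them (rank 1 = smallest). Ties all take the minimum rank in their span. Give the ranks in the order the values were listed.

Sorted (ascending): 38, 46, 48, 65, 70, 72, 72, 74
The 2 values of 72 occupy positions 6–7 → each gets rank 6.

8, 2, 3, 6, 6, 5, 1, 4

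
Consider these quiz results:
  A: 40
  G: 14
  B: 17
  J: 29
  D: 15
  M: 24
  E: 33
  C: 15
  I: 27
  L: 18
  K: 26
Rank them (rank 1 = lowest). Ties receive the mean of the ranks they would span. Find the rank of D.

2.5

Sorted (ascending): 14, 15, 15, 17, 18, 24, 26, 27, 29, 33, 40
The 2 values of 15 occupy positions 2–3 → average rank (2+3)/2 = 2.5.
D has value 15 → rank 2.5.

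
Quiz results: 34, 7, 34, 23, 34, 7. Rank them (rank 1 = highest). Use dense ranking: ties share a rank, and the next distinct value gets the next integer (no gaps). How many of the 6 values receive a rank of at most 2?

4

Sorted (descending): 34, 34, 34, 23, 7, 7
The 3 values of 34 share dense rank 1.
The 2 values of 7 share dense rank 3.
Remaining distinct values take the next consecutive integers.
Ranks ≤ 2: {1, 1, 1, 2} → 4 values.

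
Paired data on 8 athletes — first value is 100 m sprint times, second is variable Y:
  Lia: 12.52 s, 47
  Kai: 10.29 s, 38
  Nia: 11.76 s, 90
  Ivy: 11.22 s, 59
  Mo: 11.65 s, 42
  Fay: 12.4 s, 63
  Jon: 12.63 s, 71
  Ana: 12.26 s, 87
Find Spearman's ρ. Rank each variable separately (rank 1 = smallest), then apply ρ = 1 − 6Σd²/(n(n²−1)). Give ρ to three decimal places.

0.452

Ranks of variable 1: 7, 1, 4, 2, 3, 6, 8, 5
Ranks of variable 2: 3, 1, 8, 4, 2, 5, 6, 7
d = r₁ − r₂: 4, 0, -4, -2, 1, 1, 2, -2
d²: 16, 0, 16, 4, 1, 1, 4, 4; Σd² = 46
ρ = 1 − 6·46/(8·63) = 1 − 276/504 = 0.452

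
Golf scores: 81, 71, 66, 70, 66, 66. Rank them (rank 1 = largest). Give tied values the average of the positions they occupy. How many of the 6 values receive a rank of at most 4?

Sorted (descending): 81, 71, 70, 66, 66, 66
The 3 values of 66 occupy positions 4–6 → average rank 5.
Ranks ≤ 4: {1, 2, 3} → 3 values.

3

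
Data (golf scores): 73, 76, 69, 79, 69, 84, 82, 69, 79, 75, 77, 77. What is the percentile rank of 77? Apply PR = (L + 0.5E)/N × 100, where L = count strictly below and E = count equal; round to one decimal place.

58.3

N = 12.
Strictly below 77: 6. Equal to 77: 2.
PR = (6 + 0.5·2)/12 × 100 = 58.3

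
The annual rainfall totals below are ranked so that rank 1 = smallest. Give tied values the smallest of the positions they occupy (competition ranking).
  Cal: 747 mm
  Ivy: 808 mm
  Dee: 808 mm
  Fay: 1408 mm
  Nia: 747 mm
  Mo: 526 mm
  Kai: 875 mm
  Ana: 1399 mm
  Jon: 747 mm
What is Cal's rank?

Sorted (ascending): 526, 747, 747, 747, 808, 808, 875, 1399, 1408
The 3 values of 747 occupy positions 2–4 → each gets rank 2.
The 2 values of 808 occupy positions 5–6 → each gets rank 5.
Cal has value 747 mm → rank 2.

2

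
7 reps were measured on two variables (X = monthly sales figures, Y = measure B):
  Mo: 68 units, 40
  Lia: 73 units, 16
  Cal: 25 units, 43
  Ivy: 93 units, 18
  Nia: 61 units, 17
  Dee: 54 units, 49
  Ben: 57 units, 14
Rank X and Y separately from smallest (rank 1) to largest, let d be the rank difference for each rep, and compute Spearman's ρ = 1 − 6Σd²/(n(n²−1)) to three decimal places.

Ranks of variable 1: 5, 6, 1, 7, 4, 2, 3
Ranks of variable 2: 5, 2, 6, 4, 3, 7, 1
d = r₁ − r₂: 0, 4, -5, 3, 1, -5, 2
d²: 0, 16, 25, 9, 1, 25, 4; Σd² = 80
ρ = 1 − 6·80/(7·48) = 1 − 480/336 = -0.429

-0.429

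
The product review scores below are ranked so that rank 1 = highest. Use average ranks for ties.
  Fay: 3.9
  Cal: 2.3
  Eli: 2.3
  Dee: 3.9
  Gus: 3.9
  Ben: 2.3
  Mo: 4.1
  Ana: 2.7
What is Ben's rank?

Sorted (descending): 4.1, 3.9, 3.9, 3.9, 2.7, 2.3, 2.3, 2.3
The 3 values of 3.9 occupy positions 2–4 → average rank 3.
The 3 values of 2.3 occupy positions 6–8 → average rank 7.
Ben has value 2.3 → rank 7.

7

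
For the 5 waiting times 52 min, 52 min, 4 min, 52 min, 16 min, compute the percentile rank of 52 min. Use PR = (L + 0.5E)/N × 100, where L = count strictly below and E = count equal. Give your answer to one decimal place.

N = 5.
Strictly below 52: 2. Equal to 52: 3.
PR = (2 + 0.5·3)/5 × 100 = 70.0

70.0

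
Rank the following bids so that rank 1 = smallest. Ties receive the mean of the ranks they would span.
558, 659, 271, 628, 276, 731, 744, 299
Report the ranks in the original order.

4, 6, 1, 5, 2, 7, 8, 3

Sorted (ascending): 271, 276, 299, 558, 628, 659, 731, 744
No ties — each value takes its position as its rank.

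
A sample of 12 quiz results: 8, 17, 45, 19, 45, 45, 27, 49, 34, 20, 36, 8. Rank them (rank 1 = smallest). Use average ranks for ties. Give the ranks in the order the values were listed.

1.5, 3, 10, 4, 10, 10, 6, 12, 7, 5, 8, 1.5

Sorted (ascending): 8, 8, 17, 19, 20, 27, 34, 36, 45, 45, 45, 49
The 2 values of 8 occupy positions 1–2 → average rank (1+2)/2 = 1.5.
The 3 values of 45 occupy positions 9–11 → average rank 10.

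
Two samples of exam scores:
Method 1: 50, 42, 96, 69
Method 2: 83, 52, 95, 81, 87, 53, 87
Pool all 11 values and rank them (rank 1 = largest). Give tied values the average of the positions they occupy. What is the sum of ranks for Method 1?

Sorted (descending): 96, 95, 87, 87, 83, 81, 69, 53, 52, 50, 42
The 2 values of 87 occupy positions 3–4 → average rank (3+4)/2 = 3.5.
Method 1 values → pooled ranks: 50→10, 42→11, 96→1, 69→7
Rank sum = 10 + 11 + 1 + 7 = 29

29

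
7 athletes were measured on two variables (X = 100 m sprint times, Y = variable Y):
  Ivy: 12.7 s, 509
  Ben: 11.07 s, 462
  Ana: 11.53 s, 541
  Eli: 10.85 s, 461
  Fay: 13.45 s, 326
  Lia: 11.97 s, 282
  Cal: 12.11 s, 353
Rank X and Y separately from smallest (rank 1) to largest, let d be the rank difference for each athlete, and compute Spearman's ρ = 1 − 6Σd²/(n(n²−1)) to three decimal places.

Ranks of variable 1: 6, 2, 3, 1, 7, 4, 5
Ranks of variable 2: 6, 5, 7, 4, 2, 1, 3
d = r₁ − r₂: 0, -3, -4, -3, 5, 3, 2
d²: 0, 9, 16, 9, 25, 9, 4; Σd² = 72
ρ = 1 − 6·72/(7·48) = 1 − 432/336 = -0.286

-0.286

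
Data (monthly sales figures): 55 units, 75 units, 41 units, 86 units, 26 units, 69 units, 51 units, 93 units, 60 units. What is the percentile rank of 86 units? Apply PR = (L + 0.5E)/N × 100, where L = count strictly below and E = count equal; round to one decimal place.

83.3

N = 9.
Strictly below 86: 7. Equal to 86: 1.
PR = (7 + 0.5·1)/9 × 100 = 83.3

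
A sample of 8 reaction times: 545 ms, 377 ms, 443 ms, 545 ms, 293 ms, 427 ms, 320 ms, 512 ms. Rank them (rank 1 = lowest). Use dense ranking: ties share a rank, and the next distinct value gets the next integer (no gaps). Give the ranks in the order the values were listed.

Sorted (ascending): 293, 320, 377, 427, 443, 512, 545, 545
The 2 values of 545 share dense rank 7.
Remaining distinct values take the next consecutive integers.

7, 3, 5, 7, 1, 4, 2, 6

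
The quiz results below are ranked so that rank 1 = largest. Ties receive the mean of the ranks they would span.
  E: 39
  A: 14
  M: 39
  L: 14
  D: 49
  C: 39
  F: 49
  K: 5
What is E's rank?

4

Sorted (descending): 49, 49, 39, 39, 39, 14, 14, 5
The 2 values of 49 occupy positions 1–2 → average rank (1+2)/2 = 1.5.
The 3 values of 39 occupy positions 3–5 → average rank 4.
The 2 values of 14 occupy positions 6–7 → average rank (6+7)/2 = 6.5.
E has value 39 → rank 4.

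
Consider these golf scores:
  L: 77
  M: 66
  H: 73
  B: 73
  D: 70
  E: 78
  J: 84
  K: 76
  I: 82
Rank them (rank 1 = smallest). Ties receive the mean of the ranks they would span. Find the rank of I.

8

Sorted (ascending): 66, 70, 73, 73, 76, 77, 78, 82, 84
The 2 values of 73 occupy positions 3–4 → average rank (3+4)/2 = 3.5.
I has value 82 → rank 8.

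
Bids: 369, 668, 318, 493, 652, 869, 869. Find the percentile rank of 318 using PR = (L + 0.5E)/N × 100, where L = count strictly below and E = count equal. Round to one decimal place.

N = 7.
Strictly below 318: 0. Equal to 318: 1.
PR = (0 + 0.5·1)/7 × 100 = 7.1

7.1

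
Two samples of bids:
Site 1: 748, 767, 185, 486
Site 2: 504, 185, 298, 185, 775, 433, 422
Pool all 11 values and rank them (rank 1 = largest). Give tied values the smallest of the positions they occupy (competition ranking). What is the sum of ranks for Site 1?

19

Sorted (descending): 775, 767, 748, 504, 486, 433, 422, 298, 185, 185, 185
The 3 values of 185 occupy positions 9–11 → each gets rank 9.
Site 1 values → pooled ranks: 748→3, 767→2, 185→9, 486→5
Rank sum = 3 + 2 + 9 + 5 = 19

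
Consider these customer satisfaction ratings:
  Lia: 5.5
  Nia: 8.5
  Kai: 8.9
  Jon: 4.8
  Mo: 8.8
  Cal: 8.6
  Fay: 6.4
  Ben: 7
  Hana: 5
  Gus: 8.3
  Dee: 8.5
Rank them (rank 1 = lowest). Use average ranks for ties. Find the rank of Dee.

7.5

Sorted (ascending): 4.8, 5, 5.5, 6.4, 7, 8.3, 8.5, 8.5, 8.6, 8.8, 8.9
The 2 values of 8.5 occupy positions 7–8 → average rank (7+8)/2 = 7.5.
Dee has value 8.5 → rank 7.5.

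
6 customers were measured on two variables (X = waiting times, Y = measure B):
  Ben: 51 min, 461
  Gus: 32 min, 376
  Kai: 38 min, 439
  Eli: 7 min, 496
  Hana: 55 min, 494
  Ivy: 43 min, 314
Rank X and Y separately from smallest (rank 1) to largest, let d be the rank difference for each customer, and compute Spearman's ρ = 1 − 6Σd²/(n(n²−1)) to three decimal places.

-0.029

Ranks of variable 1: 5, 2, 3, 1, 6, 4
Ranks of variable 2: 4, 2, 3, 6, 5, 1
d = r₁ − r₂: 1, 0, 0, -5, 1, 3
d²: 1, 0, 0, 25, 1, 9; Σd² = 36
ρ = 1 − 6·36/(6·35) = 1 − 216/210 = -0.029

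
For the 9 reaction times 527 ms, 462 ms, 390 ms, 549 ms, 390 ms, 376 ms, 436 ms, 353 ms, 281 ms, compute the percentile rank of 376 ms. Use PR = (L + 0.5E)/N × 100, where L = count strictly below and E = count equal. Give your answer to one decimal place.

N = 9.
Strictly below 376: 2. Equal to 376: 1.
PR = (2 + 0.5·1)/9 × 100 = 27.8

27.8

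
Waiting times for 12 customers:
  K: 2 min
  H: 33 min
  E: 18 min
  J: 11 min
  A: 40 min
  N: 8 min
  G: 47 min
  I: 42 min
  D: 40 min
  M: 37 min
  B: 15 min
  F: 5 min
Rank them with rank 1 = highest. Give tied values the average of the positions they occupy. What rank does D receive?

Sorted (descending): 47, 42, 40, 40, 37, 33, 18, 15, 11, 8, 5, 2
The 2 values of 40 occupy positions 3–4 → average rank (3+4)/2 = 3.5.
D has value 40 min → rank 3.5.

3.5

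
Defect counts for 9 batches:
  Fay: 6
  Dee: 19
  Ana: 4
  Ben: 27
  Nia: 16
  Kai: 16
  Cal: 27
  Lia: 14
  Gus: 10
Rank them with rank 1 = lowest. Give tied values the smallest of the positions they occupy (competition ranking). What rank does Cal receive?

Sorted (ascending): 4, 6, 10, 14, 16, 16, 19, 27, 27
The 2 values of 16 occupy positions 5–6 → each gets rank 5.
The 2 values of 27 occupy positions 8–9 → each gets rank 8.
Cal has value 27 → rank 8.

8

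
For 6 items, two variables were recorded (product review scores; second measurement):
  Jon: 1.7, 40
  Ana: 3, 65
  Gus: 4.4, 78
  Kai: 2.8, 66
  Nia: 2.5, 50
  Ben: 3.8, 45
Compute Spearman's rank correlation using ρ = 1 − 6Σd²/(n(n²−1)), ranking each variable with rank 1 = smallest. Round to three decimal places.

0.600

Ranks of variable 1: 1, 4, 6, 3, 2, 5
Ranks of variable 2: 1, 4, 6, 5, 3, 2
d = r₁ − r₂: 0, 0, 0, -2, -1, 3
d²: 0, 0, 0, 4, 1, 9; Σd² = 14
ρ = 1 − 6·14/(6·35) = 1 − 84/210 = 0.600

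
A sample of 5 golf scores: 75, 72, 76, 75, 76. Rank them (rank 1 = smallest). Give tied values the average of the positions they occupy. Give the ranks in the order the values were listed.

2.5, 1, 4.5, 2.5, 4.5

Sorted (ascending): 72, 75, 75, 76, 76
The 2 values of 75 occupy positions 2–3 → average rank (2+3)/2 = 2.5.
The 2 values of 76 occupy positions 4–5 → average rank (4+5)/2 = 4.5.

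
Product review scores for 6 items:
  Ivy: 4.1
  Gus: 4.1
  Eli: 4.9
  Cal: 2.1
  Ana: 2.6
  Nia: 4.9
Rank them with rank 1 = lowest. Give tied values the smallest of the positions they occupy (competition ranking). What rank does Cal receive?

Sorted (ascending): 2.1, 2.6, 4.1, 4.1, 4.9, 4.9
The 2 values of 4.1 occupy positions 3–4 → each gets rank 3.
The 2 values of 4.9 occupy positions 5–6 → each gets rank 5.
Cal has value 2.1 → rank 1.

1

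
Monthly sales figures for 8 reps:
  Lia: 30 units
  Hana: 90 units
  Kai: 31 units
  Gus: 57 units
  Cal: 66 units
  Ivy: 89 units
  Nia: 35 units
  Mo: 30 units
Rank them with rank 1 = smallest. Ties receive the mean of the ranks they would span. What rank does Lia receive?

1.5

Sorted (ascending): 30, 30, 31, 35, 57, 66, 89, 90
The 2 values of 30 occupy positions 1–2 → average rank (1+2)/2 = 1.5.
Lia has value 30 units → rank 1.5.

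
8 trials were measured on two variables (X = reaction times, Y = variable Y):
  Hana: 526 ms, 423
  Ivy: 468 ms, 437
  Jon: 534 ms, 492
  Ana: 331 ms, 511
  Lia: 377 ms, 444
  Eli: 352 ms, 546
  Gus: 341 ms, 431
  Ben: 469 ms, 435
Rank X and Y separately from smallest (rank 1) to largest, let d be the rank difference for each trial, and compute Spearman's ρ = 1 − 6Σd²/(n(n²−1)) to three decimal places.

-0.333

Ranks of variable 1: 7, 5, 8, 1, 4, 3, 2, 6
Ranks of variable 2: 1, 4, 6, 7, 5, 8, 2, 3
d = r₁ − r₂: 6, 1, 2, -6, -1, -5, 0, 3
d²: 36, 1, 4, 36, 1, 25, 0, 9; Σd² = 112
ρ = 1 − 6·112/(8·63) = 1 − 672/504 = -0.333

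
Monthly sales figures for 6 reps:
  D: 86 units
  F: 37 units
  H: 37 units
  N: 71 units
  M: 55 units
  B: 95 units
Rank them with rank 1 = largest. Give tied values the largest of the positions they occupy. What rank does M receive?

Sorted (descending): 95, 86, 71, 55, 37, 37
The 2 values of 37 occupy positions 5–6 → each gets rank 6.
M has value 55 units → rank 4.

4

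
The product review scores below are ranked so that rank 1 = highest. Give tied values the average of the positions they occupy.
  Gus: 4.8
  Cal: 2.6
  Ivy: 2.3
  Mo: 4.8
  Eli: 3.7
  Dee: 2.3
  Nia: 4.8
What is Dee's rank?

6.5

Sorted (descending): 4.8, 4.8, 4.8, 3.7, 2.6, 2.3, 2.3
The 3 values of 4.8 occupy positions 1–3 → average rank 2.
The 2 values of 2.3 occupy positions 6–7 → average rank (6+7)/2 = 6.5.
Dee has value 2.3 → rank 6.5.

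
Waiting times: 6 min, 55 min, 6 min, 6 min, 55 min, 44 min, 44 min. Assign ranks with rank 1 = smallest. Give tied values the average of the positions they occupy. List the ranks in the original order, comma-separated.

Sorted (ascending): 6, 6, 6, 44, 44, 55, 55
The 3 values of 6 occupy positions 1–3 → average rank 2.
The 2 values of 44 occupy positions 4–5 → average rank (4+5)/2 = 4.5.
The 2 values of 55 occupy positions 6–7 → average rank (6+7)/2 = 6.5.

2, 6.5, 2, 2, 6.5, 4.5, 4.5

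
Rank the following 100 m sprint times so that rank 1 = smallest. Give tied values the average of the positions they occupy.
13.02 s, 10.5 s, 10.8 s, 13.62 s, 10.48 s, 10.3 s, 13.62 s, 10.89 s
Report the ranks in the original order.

Sorted (ascending): 10.3, 10.48, 10.5, 10.8, 10.89, 13.02, 13.62, 13.62
The 2 values of 13.62 occupy positions 7–8 → average rank (7+8)/2 = 7.5.

6, 3, 4, 7.5, 2, 1, 7.5, 5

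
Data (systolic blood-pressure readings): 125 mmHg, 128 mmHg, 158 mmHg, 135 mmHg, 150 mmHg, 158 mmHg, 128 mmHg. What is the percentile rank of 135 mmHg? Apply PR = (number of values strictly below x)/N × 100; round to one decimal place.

N = 7.
Strictly below 135: 3. Equal to 135: 1.
PR = 3/7 × 100 = 42.9

42.9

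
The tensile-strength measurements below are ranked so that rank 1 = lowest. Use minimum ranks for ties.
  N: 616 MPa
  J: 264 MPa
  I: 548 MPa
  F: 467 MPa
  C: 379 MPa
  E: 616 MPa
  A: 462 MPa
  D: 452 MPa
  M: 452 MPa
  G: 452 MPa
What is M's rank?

3

Sorted (ascending): 264, 379, 452, 452, 452, 462, 467, 548, 616, 616
The 3 values of 452 occupy positions 3–5 → each gets rank 3.
The 2 values of 616 occupy positions 9–10 → each gets rank 9.
M has value 452 MPa → rank 3.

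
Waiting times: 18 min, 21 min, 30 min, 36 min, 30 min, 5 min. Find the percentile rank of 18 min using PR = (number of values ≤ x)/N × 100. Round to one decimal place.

33.3

N = 6.
Strictly below 18: 1. Equal to 18: 1.
PR = 2/6 × 100 = 33.3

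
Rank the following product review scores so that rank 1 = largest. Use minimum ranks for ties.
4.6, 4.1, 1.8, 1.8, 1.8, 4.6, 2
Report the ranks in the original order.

1, 3, 5, 5, 5, 1, 4

Sorted (descending): 4.6, 4.6, 4.1, 2, 1.8, 1.8, 1.8
The 2 values of 4.6 occupy positions 1–2 → each gets rank 1.
The 3 values of 1.8 occupy positions 5–7 → each gets rank 5.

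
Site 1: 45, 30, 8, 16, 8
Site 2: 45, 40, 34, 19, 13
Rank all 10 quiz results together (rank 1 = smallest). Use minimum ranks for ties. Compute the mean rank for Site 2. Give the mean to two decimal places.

Sorted (ascending): 8, 8, 13, 16, 19, 30, 34, 40, 45, 45
The 2 values of 8 occupy positions 1–2 → each gets rank 1.
The 2 values of 45 occupy positions 9–10 → each gets rank 9.
Site 2 values → pooled ranks: 45→9, 40→8, 34→7, 19→5, 13→3
Mean rank = (9 + 8 + 7 + 5 + 3) / 5 = 6.40

6.40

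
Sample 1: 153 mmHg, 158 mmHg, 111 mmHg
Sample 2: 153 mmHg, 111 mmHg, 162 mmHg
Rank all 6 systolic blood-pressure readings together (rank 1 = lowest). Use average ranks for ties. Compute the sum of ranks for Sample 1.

Sorted (ascending): 111, 111, 153, 153, 158, 162
The 2 values of 111 occupy positions 1–2 → average rank (1+2)/2 = 1.5.
The 2 values of 153 occupy positions 3–4 → average rank (3+4)/2 = 3.5.
Sample 1 values → pooled ranks: 153→3.5, 158→5, 111→1.5
Rank sum = 3.5 + 5 + 1.5 = 10

10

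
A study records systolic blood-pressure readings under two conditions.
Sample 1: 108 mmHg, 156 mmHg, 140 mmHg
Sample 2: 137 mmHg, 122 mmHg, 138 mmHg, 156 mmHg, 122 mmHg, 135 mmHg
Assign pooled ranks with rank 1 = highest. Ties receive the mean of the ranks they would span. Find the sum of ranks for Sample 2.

31.5

Sorted (descending): 156, 156, 140, 138, 137, 135, 122, 122, 108
The 2 values of 156 occupy positions 1–2 → average rank (1+2)/2 = 1.5.
The 2 values of 122 occupy positions 7–8 → average rank (7+8)/2 = 7.5.
Sample 2 values → pooled ranks: 137→5, 122→7.5, 138→4, 156→1.5, 122→7.5, 135→6
Rank sum = 5 + 7.5 + 4 + 1.5 + 7.5 + 6 = 31.5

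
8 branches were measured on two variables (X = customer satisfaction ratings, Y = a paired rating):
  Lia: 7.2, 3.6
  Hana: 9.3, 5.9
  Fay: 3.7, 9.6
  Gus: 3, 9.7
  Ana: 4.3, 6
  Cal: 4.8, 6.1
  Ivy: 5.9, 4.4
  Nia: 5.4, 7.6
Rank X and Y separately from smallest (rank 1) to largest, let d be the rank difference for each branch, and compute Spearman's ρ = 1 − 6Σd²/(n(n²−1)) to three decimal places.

-0.833

Ranks of variable 1: 7, 8, 2, 1, 3, 4, 6, 5
Ranks of variable 2: 1, 3, 7, 8, 4, 5, 2, 6
d = r₁ − r₂: 6, 5, -5, -7, -1, -1, 4, -1
d²: 36, 25, 25, 49, 1, 1, 16, 1; Σd² = 154
ρ = 1 − 6·154/(8·63) = 1 − 924/504 = -0.833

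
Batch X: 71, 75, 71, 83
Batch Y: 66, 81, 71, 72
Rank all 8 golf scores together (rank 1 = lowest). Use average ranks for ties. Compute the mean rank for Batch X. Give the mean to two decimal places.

Sorted (ascending): 66, 71, 71, 71, 72, 75, 81, 83
The 3 values of 71 occupy positions 2–4 → average rank 3.
Batch X values → pooled ranks: 71→3, 75→6, 71→3, 83→8
Mean rank = (3 + 6 + 3 + 8) / 4 = 5.00

5.00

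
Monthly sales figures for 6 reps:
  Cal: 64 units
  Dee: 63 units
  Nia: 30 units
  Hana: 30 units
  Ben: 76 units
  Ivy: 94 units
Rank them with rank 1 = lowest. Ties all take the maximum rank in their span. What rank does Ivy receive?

Sorted (ascending): 30, 30, 63, 64, 76, 94
The 2 values of 30 occupy positions 1–2 → each gets rank 2.
Ivy has value 94 units → rank 6.

6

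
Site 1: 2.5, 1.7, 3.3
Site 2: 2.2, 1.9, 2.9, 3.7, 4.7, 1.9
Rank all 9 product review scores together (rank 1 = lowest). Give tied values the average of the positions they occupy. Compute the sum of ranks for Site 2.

32

Sorted (ascending): 1.7, 1.9, 1.9, 2.2, 2.5, 2.9, 3.3, 3.7, 4.7
The 2 values of 1.9 occupy positions 2–3 → average rank (2+3)/2 = 2.5.
Site 2 values → pooled ranks: 2.2→4, 1.9→2.5, 2.9→6, 3.7→8, 4.7→9, 1.9→2.5
Rank sum = 4 + 2.5 + 6 + 8 + 9 + 2.5 = 32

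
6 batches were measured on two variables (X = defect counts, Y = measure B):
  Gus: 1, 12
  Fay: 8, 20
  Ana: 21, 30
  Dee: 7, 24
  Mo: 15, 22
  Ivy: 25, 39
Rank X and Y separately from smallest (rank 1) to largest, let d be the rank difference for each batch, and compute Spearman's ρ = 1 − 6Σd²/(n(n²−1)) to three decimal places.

0.829

Ranks of variable 1: 1, 3, 5, 2, 4, 6
Ranks of variable 2: 1, 2, 5, 4, 3, 6
d = r₁ − r₂: 0, 1, 0, -2, 1, 0
d²: 0, 1, 0, 4, 1, 0; Σd² = 6
ρ = 1 − 6·6/(6·35) = 1 − 36/210 = 0.829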